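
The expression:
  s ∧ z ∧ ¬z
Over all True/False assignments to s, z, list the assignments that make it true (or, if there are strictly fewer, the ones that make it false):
is never true.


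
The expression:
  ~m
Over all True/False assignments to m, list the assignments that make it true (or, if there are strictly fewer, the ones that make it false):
is true only for:
  m=False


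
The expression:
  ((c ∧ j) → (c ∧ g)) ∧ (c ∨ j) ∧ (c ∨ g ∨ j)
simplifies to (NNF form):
(c ∨ j) ∧ (g ∨ ¬c ∨ ¬j)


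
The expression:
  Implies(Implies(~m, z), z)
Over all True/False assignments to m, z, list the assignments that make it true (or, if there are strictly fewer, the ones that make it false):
is false only for:
  m=True, z=False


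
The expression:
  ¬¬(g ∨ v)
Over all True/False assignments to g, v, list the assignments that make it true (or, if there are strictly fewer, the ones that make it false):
is false only for:
  g=False, v=False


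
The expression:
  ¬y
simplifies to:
¬y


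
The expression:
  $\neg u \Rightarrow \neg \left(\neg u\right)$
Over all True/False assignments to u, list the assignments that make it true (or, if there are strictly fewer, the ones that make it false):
is true only for:
  u=True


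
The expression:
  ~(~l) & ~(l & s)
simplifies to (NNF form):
l & ~s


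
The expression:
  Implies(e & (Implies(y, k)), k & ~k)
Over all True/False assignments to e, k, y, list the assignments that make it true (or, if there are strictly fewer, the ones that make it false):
is false only for:
  e=True, k=False, y=False;
  e=True, k=True, y=False;
  e=True, k=True, y=True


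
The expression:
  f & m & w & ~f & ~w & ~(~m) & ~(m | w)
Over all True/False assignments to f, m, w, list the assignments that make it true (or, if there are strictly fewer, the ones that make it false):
is never true.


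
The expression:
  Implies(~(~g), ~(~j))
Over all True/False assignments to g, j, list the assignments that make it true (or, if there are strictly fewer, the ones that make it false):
is false only for:
  g=True, j=False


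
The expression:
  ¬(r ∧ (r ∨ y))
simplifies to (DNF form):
¬r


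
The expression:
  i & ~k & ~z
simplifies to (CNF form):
i & ~k & ~z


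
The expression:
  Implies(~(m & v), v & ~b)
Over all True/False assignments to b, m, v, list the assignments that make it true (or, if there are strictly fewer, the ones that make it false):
is true only for:
  b=False, m=False, v=True;
  b=False, m=True, v=True;
  b=True, m=True, v=True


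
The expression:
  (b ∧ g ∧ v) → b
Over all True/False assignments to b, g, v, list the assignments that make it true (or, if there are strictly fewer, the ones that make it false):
is always true.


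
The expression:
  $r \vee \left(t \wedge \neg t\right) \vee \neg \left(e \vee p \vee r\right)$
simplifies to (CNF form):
$\left(r \vee \neg e\right) \wedge \left(r \vee \neg p\right)$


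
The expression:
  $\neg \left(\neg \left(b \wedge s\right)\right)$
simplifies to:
$b \wedge s$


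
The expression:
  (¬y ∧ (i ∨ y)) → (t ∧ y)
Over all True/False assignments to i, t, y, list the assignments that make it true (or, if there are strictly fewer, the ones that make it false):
is false only for:
  i=True, t=False, y=False;
  i=True, t=True, y=False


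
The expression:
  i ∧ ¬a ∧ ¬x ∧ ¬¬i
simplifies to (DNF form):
i ∧ ¬a ∧ ¬x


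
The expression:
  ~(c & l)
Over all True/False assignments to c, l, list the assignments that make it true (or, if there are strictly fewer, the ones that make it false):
is false only for:
  c=True, l=True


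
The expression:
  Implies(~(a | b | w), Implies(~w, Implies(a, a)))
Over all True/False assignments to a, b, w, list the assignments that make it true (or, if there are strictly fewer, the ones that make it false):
is always true.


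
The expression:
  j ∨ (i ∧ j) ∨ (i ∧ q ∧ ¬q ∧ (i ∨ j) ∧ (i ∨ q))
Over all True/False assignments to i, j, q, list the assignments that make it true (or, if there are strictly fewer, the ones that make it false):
is true only for:
  i=False, j=True, q=False;
  i=False, j=True, q=True;
  i=True, j=True, q=False;
  i=True, j=True, q=True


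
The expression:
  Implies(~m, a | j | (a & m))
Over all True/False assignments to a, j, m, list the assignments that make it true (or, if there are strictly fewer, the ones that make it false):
is false only for:
  a=False, j=False, m=False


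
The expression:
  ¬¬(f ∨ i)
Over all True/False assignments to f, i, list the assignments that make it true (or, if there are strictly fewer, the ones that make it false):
is false only for:
  f=False, i=False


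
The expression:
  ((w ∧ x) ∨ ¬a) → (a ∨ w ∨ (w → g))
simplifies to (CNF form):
True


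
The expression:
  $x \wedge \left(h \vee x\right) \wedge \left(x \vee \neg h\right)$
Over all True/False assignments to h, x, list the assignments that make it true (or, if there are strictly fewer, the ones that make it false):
is true only for:
  h=False, x=True;
  h=True, x=True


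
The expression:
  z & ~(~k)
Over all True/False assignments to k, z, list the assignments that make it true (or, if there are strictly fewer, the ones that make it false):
is true only for:
  k=True, z=True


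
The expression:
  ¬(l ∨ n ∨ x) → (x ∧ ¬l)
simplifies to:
l ∨ n ∨ x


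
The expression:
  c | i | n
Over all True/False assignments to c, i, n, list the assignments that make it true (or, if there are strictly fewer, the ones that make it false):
is false only for:
  c=False, i=False, n=False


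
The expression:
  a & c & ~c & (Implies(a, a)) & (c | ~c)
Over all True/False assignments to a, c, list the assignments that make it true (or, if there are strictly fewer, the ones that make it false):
is never true.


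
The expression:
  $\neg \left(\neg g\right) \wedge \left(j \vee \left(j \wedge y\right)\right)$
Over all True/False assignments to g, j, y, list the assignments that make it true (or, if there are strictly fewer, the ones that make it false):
is true only for:
  g=True, j=True, y=False;
  g=True, j=True, y=True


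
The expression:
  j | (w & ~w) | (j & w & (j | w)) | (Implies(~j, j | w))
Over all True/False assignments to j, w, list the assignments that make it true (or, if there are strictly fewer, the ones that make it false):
is false only for:
  j=False, w=False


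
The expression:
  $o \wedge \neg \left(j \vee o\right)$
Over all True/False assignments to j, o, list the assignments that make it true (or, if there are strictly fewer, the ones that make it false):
is never true.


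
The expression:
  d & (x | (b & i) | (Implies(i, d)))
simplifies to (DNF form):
d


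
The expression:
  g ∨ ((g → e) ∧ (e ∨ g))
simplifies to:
e ∨ g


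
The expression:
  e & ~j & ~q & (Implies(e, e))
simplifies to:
e & ~j & ~q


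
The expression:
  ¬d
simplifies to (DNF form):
¬d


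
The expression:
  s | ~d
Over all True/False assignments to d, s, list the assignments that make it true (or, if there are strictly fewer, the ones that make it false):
is false only for:
  d=True, s=False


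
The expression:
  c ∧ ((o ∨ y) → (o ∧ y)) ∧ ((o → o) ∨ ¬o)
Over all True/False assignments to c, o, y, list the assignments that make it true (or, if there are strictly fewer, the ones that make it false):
is true only for:
  c=True, o=False, y=False;
  c=True, o=True, y=True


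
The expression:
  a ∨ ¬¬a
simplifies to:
a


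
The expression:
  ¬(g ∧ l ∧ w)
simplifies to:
¬g ∨ ¬l ∨ ¬w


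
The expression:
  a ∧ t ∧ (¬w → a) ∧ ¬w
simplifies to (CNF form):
a ∧ t ∧ ¬w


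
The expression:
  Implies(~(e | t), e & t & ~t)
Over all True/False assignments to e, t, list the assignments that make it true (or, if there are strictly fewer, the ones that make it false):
is false only for:
  e=False, t=False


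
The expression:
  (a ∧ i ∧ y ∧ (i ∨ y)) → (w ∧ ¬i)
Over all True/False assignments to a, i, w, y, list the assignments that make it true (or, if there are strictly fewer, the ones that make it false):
is false only for:
  a=True, i=True, w=False, y=True;
  a=True, i=True, w=True, y=True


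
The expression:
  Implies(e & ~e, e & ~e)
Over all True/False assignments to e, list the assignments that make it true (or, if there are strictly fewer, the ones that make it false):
is always true.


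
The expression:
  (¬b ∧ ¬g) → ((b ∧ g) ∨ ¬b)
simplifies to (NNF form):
True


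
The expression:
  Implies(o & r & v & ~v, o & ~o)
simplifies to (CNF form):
True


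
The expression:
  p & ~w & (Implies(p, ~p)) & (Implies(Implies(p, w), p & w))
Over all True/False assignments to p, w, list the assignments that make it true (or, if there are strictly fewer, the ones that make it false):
is never true.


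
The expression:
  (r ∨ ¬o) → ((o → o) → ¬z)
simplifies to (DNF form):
(o ∧ ¬r) ∨ ¬z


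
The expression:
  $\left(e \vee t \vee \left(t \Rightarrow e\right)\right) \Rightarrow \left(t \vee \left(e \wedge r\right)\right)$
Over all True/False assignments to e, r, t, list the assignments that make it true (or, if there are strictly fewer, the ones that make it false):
is false only for:
  e=False, r=False, t=False;
  e=False, r=True, t=False;
  e=True, r=False, t=False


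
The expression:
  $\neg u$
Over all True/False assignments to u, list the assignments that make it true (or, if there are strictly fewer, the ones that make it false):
is true only for:
  u=False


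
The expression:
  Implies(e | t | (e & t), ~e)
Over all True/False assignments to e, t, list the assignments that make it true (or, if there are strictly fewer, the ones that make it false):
is true only for:
  e=False, t=False;
  e=False, t=True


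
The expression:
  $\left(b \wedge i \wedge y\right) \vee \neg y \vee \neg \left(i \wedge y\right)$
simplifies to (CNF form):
$b \vee \neg i \vee \neg y$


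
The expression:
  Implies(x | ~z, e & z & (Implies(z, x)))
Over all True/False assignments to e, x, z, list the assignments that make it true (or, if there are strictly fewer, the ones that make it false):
is true only for:
  e=False, x=False, z=True;
  e=True, x=False, z=True;
  e=True, x=True, z=True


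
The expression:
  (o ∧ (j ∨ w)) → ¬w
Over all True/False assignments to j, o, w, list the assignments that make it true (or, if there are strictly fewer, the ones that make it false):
is false only for:
  j=False, o=True, w=True;
  j=True, o=True, w=True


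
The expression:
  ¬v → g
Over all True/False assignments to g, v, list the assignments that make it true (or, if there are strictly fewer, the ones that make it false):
is false only for:
  g=False, v=False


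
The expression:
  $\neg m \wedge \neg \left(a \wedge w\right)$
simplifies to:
$\neg m \wedge \left(\neg a \vee \neg w\right)$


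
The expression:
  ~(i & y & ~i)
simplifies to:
True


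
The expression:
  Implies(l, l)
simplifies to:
True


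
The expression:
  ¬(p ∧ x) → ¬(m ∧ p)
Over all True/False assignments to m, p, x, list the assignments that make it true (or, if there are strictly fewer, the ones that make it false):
is false only for:
  m=True, p=True, x=False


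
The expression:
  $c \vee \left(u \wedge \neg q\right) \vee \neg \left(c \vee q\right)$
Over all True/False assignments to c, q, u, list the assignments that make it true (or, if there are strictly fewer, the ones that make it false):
is false only for:
  c=False, q=True, u=False;
  c=False, q=True, u=True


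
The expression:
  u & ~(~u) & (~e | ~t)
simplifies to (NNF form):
u & (~e | ~t)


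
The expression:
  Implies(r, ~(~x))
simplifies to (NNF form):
x | ~r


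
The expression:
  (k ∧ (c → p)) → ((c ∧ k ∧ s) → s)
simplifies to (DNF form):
True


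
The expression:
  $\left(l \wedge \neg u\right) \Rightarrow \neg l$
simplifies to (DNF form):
$u \vee \neg l$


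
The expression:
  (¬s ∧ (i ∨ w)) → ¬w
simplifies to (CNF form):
s ∨ ¬w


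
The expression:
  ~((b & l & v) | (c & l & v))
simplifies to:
~l | ~v | (~b & ~c)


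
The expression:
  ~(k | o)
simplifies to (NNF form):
~k & ~o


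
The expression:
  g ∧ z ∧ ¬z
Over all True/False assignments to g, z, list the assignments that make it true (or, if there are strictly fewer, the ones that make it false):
is never true.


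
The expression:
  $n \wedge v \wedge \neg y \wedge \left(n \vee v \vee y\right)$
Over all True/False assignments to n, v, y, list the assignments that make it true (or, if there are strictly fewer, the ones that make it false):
is true only for:
  n=True, v=True, y=False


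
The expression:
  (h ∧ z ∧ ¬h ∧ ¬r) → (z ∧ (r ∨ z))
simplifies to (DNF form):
True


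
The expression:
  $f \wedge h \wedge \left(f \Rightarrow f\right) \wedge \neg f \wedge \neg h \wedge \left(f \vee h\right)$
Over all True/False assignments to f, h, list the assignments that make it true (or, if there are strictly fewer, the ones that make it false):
is never true.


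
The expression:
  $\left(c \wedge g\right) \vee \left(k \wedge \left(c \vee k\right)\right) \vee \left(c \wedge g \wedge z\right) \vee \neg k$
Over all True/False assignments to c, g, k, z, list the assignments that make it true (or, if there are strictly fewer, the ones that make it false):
is always true.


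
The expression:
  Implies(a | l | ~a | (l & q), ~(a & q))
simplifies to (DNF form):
~a | ~q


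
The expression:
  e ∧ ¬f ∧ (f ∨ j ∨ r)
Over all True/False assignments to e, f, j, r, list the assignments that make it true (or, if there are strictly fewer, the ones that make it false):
is true only for:
  e=True, f=False, j=False, r=True;
  e=True, f=False, j=True, r=False;
  e=True, f=False, j=True, r=True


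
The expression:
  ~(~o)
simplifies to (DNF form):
o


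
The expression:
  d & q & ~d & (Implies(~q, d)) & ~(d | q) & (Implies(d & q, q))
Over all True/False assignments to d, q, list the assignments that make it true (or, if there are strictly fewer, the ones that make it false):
is never true.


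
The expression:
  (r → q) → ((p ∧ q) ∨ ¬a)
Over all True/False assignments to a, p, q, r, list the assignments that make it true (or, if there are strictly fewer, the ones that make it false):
is false only for:
  a=True, p=False, q=False, r=False;
  a=True, p=False, q=True, r=False;
  a=True, p=False, q=True, r=True;
  a=True, p=True, q=False, r=False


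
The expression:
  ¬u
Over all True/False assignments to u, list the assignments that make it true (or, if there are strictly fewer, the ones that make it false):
is true only for:
  u=False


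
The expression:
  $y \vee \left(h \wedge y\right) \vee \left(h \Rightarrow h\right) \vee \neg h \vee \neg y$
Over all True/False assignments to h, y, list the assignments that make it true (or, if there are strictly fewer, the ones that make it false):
is always true.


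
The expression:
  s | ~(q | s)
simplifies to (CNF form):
s | ~q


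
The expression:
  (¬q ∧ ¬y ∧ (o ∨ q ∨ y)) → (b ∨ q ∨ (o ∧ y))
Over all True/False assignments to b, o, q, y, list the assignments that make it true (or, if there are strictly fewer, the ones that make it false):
is false only for:
  b=False, o=True, q=False, y=False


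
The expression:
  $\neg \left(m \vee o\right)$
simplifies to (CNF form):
$\neg m \wedge \neg o$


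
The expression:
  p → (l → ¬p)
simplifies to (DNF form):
¬l ∨ ¬p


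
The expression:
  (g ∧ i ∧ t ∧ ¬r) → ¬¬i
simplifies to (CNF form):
True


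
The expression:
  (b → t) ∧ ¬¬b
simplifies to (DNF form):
b ∧ t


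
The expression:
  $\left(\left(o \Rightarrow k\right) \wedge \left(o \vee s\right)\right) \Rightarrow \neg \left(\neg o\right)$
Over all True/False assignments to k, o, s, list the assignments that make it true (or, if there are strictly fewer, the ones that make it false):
is false only for:
  k=False, o=False, s=True;
  k=True, o=False, s=True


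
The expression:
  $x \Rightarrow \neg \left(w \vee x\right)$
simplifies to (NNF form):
$\neg x$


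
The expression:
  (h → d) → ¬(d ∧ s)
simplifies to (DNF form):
¬d ∨ ¬s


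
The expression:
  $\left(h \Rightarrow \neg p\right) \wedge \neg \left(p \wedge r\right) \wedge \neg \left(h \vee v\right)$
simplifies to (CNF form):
$\neg h \wedge \neg v \wedge \left(\neg p \vee \neg r\right)$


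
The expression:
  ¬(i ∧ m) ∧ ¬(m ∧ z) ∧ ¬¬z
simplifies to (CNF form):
z ∧ ¬m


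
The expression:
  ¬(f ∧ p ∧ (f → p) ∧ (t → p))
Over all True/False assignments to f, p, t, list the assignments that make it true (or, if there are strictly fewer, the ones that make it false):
is false only for:
  f=True, p=True, t=False;
  f=True, p=True, t=True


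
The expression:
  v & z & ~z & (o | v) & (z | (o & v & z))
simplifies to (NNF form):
False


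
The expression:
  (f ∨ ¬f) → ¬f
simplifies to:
¬f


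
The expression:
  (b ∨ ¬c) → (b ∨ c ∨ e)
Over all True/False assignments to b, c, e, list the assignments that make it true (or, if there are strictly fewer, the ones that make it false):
is false only for:
  b=False, c=False, e=False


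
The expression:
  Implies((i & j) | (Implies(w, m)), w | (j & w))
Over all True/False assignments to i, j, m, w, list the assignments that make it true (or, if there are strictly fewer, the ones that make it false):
is true only for:
  i=False, j=False, m=False, w=True;
  i=False, j=False, m=True, w=True;
  i=False, j=True, m=False, w=True;
  i=False, j=True, m=True, w=True;
  i=True, j=False, m=False, w=True;
  i=True, j=False, m=True, w=True;
  i=True, j=True, m=False, w=True;
  i=True, j=True, m=True, w=True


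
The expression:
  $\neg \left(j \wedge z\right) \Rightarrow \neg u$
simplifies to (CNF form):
$\left(j \vee \neg u\right) \wedge \left(z \vee \neg u\right)$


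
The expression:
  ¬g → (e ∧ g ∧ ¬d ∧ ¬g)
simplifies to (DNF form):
g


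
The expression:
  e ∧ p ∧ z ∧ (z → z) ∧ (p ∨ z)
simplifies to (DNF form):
e ∧ p ∧ z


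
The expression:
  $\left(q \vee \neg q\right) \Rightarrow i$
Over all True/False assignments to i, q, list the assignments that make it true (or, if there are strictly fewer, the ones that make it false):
is true only for:
  i=True, q=False;
  i=True, q=True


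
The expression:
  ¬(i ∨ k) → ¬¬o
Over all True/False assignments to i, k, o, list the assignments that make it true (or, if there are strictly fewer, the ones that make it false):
is false only for:
  i=False, k=False, o=False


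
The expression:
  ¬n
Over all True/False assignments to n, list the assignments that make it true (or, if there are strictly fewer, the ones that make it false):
is true only for:
  n=False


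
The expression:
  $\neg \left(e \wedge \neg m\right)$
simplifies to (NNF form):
$m \vee \neg e$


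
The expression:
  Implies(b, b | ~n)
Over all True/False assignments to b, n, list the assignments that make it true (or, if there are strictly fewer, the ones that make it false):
is always true.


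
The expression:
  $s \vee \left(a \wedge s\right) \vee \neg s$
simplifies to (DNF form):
$\text{True}$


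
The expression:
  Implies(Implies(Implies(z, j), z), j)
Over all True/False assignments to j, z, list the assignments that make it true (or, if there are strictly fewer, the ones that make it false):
is false only for:
  j=False, z=True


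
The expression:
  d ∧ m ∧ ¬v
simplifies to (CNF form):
d ∧ m ∧ ¬v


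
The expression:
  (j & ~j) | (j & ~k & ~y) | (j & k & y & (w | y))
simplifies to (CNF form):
j & (k | ~y) & (y | ~k)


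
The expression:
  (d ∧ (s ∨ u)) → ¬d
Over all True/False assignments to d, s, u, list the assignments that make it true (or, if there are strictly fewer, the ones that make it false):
is false only for:
  d=True, s=False, u=True;
  d=True, s=True, u=False;
  d=True, s=True, u=True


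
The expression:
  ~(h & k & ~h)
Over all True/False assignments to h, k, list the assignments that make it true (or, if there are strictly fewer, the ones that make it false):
is always true.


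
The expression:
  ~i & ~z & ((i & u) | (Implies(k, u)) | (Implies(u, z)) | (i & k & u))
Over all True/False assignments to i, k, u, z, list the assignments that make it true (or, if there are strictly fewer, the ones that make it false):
is true only for:
  i=False, k=False, u=False, z=False;
  i=False, k=False, u=True, z=False;
  i=False, k=True, u=False, z=False;
  i=False, k=True, u=True, z=False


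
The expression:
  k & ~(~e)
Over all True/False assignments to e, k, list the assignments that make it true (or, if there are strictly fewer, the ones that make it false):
is true only for:
  e=True, k=True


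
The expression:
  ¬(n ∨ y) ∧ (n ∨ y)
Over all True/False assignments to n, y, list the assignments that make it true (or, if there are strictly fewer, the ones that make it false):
is never true.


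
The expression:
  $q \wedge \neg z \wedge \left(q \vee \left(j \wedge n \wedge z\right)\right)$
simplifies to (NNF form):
$q \wedge \neg z$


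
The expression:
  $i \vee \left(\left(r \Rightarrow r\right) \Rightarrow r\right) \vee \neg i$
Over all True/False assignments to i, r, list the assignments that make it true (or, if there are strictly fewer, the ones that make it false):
is always true.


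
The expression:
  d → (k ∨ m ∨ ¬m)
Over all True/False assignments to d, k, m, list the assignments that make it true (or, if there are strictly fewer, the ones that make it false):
is always true.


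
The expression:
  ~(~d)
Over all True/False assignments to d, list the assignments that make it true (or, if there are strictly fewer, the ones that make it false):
is true only for:
  d=True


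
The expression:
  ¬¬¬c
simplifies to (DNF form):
¬c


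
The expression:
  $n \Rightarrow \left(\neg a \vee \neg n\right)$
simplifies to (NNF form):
$\neg a \vee \neg n$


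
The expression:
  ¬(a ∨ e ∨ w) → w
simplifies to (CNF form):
a ∨ e ∨ w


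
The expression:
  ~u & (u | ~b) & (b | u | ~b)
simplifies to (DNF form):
~b & ~u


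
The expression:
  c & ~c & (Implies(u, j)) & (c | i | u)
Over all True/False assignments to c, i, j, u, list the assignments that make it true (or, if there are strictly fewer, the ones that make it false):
is never true.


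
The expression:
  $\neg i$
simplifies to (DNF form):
$\neg i$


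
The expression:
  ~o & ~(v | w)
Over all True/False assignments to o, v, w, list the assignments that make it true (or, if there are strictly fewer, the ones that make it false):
is true only for:
  o=False, v=False, w=False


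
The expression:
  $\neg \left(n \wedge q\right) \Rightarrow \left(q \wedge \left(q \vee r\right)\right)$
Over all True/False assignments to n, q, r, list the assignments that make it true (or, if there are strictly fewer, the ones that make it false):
is true only for:
  n=False, q=True, r=False;
  n=False, q=True, r=True;
  n=True, q=True, r=False;
  n=True, q=True, r=True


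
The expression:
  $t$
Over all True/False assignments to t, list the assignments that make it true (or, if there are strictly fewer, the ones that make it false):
is true only for:
  t=True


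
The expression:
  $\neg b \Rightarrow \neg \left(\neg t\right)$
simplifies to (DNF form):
$b \vee t$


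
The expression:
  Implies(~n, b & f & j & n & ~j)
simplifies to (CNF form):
n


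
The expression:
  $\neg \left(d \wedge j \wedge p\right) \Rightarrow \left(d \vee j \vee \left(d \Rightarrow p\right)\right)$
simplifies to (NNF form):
$\text{True}$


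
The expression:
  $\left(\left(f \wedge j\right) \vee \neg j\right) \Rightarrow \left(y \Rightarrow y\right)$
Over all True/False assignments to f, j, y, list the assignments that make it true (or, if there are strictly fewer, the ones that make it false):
is always true.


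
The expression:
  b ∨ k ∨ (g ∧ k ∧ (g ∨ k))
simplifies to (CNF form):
b ∨ k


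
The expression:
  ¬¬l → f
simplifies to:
f ∨ ¬l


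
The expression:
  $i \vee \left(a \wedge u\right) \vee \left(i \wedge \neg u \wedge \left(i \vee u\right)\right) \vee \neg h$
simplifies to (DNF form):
$i \vee \left(a \wedge u\right) \vee \neg h$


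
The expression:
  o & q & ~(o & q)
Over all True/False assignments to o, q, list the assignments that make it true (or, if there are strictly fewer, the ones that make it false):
is never true.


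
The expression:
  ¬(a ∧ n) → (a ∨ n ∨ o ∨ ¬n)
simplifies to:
True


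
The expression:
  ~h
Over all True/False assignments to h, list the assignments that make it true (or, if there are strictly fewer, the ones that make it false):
is true only for:
  h=False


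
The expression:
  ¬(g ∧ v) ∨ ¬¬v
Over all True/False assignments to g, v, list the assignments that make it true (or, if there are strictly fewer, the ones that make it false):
is always true.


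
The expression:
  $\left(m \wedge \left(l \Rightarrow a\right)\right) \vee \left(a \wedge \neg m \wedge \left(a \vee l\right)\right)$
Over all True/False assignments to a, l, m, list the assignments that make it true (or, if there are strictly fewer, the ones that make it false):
is false only for:
  a=False, l=False, m=False;
  a=False, l=True, m=False;
  a=False, l=True, m=True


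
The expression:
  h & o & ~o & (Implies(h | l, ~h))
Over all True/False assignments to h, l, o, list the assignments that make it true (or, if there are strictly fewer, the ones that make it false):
is never true.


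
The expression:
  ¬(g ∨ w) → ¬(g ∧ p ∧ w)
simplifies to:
True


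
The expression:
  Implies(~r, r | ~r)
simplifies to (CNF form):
True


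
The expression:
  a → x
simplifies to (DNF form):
x ∨ ¬a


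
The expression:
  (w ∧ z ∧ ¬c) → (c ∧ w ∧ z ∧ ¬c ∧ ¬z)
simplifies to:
c ∨ ¬w ∨ ¬z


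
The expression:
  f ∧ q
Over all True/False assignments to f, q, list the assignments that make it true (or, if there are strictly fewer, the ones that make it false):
is true only for:
  f=True, q=True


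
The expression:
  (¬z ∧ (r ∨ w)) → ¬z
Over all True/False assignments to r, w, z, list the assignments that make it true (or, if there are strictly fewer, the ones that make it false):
is always true.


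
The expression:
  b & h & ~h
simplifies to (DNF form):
False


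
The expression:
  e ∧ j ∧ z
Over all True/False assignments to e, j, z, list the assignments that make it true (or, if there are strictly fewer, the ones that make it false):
is true only for:
  e=True, j=True, z=True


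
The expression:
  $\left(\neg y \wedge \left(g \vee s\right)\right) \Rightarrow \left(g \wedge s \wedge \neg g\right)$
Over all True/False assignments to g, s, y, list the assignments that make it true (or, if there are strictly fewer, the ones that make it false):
is false only for:
  g=False, s=True, y=False;
  g=True, s=False, y=False;
  g=True, s=True, y=False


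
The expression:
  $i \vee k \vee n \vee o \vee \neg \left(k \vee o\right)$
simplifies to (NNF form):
$\text{True}$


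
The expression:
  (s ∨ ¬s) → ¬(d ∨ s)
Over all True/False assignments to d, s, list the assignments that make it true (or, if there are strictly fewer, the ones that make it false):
is true only for:
  d=False, s=False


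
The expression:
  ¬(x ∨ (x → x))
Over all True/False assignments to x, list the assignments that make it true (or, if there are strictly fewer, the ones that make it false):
is never true.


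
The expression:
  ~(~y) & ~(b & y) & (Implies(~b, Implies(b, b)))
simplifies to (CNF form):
y & ~b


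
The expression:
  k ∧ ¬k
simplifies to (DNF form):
False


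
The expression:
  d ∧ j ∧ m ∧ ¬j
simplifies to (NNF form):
False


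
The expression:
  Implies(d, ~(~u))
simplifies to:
u | ~d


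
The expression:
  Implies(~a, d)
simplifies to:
a | d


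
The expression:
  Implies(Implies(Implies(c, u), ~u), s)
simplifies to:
s | u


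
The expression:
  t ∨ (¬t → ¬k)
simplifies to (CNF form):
t ∨ ¬k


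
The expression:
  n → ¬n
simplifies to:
¬n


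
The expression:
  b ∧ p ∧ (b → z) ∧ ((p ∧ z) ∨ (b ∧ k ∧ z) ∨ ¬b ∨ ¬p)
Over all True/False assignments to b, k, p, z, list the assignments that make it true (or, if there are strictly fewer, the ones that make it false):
is true only for:
  b=True, k=False, p=True, z=True;
  b=True, k=True, p=True, z=True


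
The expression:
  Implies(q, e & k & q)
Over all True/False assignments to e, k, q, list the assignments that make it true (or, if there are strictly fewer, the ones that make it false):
is false only for:
  e=False, k=False, q=True;
  e=False, k=True, q=True;
  e=True, k=False, q=True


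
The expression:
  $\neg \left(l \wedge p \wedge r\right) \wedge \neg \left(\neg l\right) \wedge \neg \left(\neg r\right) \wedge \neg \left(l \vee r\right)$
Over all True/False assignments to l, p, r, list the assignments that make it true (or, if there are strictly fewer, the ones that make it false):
is never true.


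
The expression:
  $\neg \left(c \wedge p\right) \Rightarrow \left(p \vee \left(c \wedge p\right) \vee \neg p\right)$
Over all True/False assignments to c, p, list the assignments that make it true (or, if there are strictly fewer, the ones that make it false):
is always true.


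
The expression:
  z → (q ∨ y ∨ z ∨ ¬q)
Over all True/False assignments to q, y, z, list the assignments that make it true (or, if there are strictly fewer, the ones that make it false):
is always true.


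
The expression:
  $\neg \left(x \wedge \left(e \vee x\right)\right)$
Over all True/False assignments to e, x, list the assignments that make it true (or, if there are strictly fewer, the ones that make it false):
is true only for:
  e=False, x=False;
  e=True, x=False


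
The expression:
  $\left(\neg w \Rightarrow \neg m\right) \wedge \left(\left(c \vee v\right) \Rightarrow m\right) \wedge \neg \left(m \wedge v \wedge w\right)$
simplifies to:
$\neg v \wedge \left(m \vee \neg c\right) \wedge \left(w \vee \neg m\right)$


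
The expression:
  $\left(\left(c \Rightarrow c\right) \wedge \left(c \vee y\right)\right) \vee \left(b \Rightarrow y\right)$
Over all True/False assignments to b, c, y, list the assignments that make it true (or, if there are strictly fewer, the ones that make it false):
is false only for:
  b=True, c=False, y=False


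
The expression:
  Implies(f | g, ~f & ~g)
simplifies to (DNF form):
~f & ~g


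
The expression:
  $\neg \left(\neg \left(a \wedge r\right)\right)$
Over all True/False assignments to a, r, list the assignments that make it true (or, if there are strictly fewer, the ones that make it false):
is true only for:
  a=True, r=True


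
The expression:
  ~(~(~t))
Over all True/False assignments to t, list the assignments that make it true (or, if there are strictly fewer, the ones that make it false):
is true only for:
  t=False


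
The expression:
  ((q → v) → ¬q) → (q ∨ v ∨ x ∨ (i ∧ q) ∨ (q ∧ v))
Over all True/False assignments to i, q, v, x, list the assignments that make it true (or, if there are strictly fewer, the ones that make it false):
is false only for:
  i=False, q=False, v=False, x=False;
  i=True, q=False, v=False, x=False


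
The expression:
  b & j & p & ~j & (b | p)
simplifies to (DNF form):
False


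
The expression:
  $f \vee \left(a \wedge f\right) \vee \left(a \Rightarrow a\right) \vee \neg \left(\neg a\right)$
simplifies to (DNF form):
$\text{True}$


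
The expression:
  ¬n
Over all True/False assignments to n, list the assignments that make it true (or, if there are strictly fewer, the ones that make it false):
is true only for:
  n=False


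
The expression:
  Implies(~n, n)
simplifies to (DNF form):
n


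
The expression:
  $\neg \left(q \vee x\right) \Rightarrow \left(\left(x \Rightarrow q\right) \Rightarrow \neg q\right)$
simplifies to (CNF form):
$\text{True}$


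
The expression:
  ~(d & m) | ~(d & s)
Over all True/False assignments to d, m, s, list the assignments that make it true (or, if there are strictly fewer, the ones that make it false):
is false only for:
  d=True, m=True, s=True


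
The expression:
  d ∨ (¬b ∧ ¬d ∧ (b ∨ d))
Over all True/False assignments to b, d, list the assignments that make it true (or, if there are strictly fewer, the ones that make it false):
is true only for:
  b=False, d=True;
  b=True, d=True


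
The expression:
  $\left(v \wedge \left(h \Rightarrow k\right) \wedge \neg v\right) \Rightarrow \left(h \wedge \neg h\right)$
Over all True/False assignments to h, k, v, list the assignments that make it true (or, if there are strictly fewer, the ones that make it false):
is always true.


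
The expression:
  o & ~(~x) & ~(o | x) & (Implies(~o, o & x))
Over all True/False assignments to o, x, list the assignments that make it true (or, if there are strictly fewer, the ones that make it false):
is never true.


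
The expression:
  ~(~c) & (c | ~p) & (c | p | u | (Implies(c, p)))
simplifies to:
c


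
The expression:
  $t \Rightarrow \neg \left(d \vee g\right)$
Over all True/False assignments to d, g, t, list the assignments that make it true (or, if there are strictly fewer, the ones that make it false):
is false only for:
  d=False, g=True, t=True;
  d=True, g=False, t=True;
  d=True, g=True, t=True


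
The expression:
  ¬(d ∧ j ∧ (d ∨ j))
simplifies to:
¬d ∨ ¬j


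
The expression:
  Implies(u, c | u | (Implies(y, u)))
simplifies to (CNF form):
True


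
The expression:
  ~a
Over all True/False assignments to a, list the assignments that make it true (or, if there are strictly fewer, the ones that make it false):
is true only for:
  a=False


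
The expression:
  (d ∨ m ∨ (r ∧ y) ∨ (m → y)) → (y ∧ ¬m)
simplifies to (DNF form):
y ∧ ¬m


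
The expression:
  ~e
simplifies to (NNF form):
~e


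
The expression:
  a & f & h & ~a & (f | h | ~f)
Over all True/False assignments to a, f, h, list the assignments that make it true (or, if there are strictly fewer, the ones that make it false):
is never true.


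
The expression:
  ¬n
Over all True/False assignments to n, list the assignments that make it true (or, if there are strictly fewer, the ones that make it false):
is true only for:
  n=False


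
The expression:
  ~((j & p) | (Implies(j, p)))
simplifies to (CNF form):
j & ~p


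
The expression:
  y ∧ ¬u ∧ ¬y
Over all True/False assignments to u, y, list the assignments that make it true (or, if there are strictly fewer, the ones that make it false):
is never true.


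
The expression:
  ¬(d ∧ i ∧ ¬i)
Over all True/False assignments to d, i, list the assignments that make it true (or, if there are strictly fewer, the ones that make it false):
is always true.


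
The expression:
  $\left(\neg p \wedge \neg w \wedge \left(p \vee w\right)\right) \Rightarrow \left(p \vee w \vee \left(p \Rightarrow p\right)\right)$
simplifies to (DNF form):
$\text{True}$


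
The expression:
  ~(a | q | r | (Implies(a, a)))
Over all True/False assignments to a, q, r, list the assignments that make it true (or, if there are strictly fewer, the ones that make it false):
is never true.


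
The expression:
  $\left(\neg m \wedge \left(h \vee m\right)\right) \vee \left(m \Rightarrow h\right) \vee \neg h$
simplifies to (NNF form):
$\text{True}$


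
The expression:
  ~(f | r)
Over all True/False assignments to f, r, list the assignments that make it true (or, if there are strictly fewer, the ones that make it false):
is true only for:
  f=False, r=False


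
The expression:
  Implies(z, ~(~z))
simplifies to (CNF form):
True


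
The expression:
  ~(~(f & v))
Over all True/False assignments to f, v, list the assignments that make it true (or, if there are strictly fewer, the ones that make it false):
is true only for:
  f=True, v=True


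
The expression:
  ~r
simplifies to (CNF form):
~r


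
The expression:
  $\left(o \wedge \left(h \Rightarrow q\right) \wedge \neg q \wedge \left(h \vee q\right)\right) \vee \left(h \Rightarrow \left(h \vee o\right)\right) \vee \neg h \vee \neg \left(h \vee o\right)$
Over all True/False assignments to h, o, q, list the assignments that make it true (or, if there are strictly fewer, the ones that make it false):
is always true.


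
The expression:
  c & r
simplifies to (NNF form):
c & r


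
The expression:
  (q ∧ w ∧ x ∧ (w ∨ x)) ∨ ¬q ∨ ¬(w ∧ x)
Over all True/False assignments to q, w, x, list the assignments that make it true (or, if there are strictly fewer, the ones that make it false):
is always true.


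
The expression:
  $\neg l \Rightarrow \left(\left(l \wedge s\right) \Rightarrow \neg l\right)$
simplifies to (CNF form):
$\text{True}$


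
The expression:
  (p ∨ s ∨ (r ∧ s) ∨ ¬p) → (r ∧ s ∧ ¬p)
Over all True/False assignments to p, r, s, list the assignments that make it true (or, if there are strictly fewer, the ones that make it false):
is true only for:
  p=False, r=True, s=True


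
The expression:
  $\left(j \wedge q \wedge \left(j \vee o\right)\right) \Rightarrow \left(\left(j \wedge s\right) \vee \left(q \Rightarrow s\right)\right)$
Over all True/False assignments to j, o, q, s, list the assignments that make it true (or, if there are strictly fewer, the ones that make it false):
is false only for:
  j=True, o=False, q=True, s=False;
  j=True, o=True, q=True, s=False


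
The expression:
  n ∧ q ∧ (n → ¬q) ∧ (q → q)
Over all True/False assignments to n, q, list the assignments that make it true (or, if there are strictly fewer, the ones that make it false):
is never true.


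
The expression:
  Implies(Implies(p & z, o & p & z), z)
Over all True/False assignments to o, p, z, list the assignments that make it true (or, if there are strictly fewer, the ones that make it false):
is true only for:
  o=False, p=False, z=True;
  o=False, p=True, z=True;
  o=True, p=False, z=True;
  o=True, p=True, z=True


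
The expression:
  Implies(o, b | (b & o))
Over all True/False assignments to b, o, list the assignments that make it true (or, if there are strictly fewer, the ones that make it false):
is false only for:
  b=False, o=True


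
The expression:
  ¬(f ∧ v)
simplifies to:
¬f ∨ ¬v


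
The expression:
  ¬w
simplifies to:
¬w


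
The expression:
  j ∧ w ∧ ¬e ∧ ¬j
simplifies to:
False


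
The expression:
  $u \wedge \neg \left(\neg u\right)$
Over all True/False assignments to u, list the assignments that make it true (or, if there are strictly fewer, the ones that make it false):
is true only for:
  u=True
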